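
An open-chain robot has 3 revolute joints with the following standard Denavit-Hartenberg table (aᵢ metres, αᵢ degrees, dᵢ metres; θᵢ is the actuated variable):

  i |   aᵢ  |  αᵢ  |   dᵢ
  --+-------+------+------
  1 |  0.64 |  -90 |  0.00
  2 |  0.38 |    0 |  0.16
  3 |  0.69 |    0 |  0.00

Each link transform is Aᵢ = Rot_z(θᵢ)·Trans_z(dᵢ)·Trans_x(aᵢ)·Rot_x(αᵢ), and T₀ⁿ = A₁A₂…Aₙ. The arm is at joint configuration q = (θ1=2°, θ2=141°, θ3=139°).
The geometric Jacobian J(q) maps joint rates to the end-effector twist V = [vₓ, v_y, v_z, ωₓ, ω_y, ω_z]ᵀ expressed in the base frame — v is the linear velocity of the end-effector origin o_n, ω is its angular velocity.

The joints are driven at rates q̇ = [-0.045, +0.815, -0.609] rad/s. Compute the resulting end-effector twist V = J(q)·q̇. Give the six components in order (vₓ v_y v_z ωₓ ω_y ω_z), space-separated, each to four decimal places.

o_n = [0.4586, 0.1761, 0.4404]
J₁: ẑ×o_n = [-0.1761, 0.4586, 0.0000], ω = ẑ
J2: z=[-0.0349, 0.9994, 0.0000] o=[0.6396, 0.0223, 0.0000] → [0.4401, 0.0154, 0.1755, -0.0349, 0.9994, 0.0000]
J3: z=[-0.0349, 0.9994, 0.0000] o=[0.3389, 0.1719, -0.2391] → [0.6791, 0.0237, -0.1198, -0.0349, 0.9994, 0.0000]
V = J·q̇ = [-0.0470, -0.0226, 0.2160, -0.0072, 0.2059, -0.0450]

-0.0470 -0.0226 0.2160 -0.0072 0.2059 -0.0450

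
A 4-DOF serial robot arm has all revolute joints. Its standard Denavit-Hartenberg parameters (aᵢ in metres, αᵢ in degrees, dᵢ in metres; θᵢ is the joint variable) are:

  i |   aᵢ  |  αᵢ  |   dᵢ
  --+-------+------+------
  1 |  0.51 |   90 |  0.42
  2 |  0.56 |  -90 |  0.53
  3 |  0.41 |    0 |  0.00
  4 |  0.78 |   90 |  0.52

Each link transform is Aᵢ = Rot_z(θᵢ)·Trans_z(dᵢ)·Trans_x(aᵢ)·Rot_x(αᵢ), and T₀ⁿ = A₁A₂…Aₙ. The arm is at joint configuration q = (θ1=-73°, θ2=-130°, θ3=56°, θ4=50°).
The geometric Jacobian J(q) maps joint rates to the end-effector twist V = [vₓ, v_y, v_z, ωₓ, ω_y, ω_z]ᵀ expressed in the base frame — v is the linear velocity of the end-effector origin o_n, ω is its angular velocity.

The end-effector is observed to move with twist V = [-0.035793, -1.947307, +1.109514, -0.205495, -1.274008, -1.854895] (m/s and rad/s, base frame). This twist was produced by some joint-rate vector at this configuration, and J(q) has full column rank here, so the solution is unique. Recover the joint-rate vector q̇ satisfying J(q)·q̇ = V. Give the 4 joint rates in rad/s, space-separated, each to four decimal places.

-0.8830 0.5690 0.8620 0.6500

o_n = [0.6929, -0.3520, -0.3542]
J₁: ẑ×o_n = [0.3520, 0.6929, -0.0000], ω = ẑ
J2: z=[-0.9563, -0.2924, 0.0000] o=[0.1491, -0.4877, 0.4200] → [0.2263, -0.7403, 0.0292, -0.9563, -0.2924, 0.0000]
J3: z=[0.2240, -0.7326, -0.6428] o=[-0.4630, -0.2984, -0.0090] → [0.2184, -0.6657, 0.8348, 0.2240, -0.7326, -0.6428]
J4: z=[0.2240, -0.7326, -0.6428] o=[-0.1810, -0.0581, -0.1846] → [-0.0647, -0.5238, 0.5744, 0.2240, -0.7326, -0.6428]
q̇ = J⁺·V = [-0.8830, 0.5690, 0.8620, 0.6500]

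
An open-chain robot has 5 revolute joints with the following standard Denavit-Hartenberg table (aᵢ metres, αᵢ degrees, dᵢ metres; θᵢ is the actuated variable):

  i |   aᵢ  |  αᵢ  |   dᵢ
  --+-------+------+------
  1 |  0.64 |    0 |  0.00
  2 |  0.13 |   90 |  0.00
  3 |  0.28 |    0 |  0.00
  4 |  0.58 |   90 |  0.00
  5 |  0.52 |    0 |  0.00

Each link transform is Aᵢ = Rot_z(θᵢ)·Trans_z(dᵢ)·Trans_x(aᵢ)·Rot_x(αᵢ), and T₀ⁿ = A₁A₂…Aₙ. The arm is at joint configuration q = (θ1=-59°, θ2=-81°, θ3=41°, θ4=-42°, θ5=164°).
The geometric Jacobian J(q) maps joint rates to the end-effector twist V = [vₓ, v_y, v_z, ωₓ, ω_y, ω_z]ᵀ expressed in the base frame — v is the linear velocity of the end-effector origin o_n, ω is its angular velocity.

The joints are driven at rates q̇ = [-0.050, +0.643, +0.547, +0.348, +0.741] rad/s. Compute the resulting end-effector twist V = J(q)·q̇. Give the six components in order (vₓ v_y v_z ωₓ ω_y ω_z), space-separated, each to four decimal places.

0.4636 -0.4143 0.1892 -0.5654 0.6939 -0.1479

o_n = [-0.0854, -0.7097, 0.1823]
J₁: ẑ×o_n = [0.7097, -0.0854, 0.0000], ω = ẑ
J2: z=[0.0000, 0.0000, 1.0000] o=[0.3296, -0.5486, 0.0000] → [0.1611, -0.4150, 0.0000, 0.0000, 0.0000, 1.0000]
J3: z=[-0.6428, 0.7660, 0.0000] o=[0.2300, -0.6321, 0.0000] → [0.1396, 0.1172, 0.2915, -0.6428, 0.7660, 0.0000]
J4: z=[-0.6428, 0.7660, 0.0000] o=[0.0682, -0.7680, 0.1837] → [-0.0011, -0.0009, 0.0801, -0.6428, 0.7660, 0.0000]
J5: z=[0.0134, 0.0112, -0.9998] o=[-0.3761, -1.1407, 0.1736] → [0.4311, -0.2908, 0.0025, 0.0134, 0.0112, -0.9998]
V = J·q̇ = [0.4636, -0.4143, 0.1892, -0.5654, 0.6939, -0.1479]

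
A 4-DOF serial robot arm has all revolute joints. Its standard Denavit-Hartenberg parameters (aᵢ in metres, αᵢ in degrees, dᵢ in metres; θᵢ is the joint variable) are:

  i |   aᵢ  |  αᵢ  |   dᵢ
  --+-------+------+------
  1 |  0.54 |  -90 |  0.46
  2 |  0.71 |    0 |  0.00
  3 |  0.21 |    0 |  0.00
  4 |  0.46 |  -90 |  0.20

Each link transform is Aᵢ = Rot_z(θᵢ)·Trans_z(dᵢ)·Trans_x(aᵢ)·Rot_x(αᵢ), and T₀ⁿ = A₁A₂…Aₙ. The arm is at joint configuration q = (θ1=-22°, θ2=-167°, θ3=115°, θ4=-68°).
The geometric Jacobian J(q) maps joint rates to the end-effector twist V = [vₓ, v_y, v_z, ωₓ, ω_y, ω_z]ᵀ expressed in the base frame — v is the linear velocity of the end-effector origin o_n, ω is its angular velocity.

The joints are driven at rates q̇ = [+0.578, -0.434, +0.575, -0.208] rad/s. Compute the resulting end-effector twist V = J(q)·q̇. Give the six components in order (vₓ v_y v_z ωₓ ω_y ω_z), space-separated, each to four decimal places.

-0.2292 -0.0648 -0.3339 -0.0251 -0.0621 0.5780

o_n = [-0.1592, 0.2800, 1.1836]
J₁: ẑ×o_n = [-0.2800, -0.1592, 0.0000], ω = ẑ
J2: z=[0.3746, 0.9272, 0.0000] o=[0.5007, -0.2023, 0.4600] → [0.6709, -0.2711, 0.7925, 0.3746, 0.9272, 0.0000]
J3: z=[0.3746, 0.9272, 0.0000] o=[-0.1407, 0.0569, 0.6197] → [0.5228, -0.2112, 0.1007, 0.3746, 0.9272, 0.0000]
J4: z=[0.3746, 0.9272, 0.0000] o=[-0.0209, 0.0084, 0.7852] → [0.3694, -0.1492, 0.2300, 0.3746, 0.9272, 0.0000]
V = J·q̇ = [-0.2292, -0.0648, -0.3339, -0.0251, -0.0621, 0.5780]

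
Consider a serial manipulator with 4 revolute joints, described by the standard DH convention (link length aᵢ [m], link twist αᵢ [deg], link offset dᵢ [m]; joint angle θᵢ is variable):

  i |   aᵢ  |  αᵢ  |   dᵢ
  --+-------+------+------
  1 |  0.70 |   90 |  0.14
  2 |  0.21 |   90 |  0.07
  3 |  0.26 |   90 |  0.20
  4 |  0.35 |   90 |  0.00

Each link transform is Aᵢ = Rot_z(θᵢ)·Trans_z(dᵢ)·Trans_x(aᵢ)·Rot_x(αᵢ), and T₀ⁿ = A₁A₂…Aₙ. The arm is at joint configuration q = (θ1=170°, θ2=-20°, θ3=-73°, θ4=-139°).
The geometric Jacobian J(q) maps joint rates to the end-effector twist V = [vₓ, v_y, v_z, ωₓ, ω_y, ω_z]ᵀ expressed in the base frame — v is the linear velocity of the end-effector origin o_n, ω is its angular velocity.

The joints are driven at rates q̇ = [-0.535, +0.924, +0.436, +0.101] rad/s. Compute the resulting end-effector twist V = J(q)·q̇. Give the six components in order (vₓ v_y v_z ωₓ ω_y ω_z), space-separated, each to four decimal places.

0.0659 0.4577 0.2140 0.3916 0.8392 -0.9117

o_n = [-0.8797, 0.2302, 0.0964]
J₁: ẑ×o_n = [-0.2302, -0.8797, 0.0000], ω = ẑ
J2: z=[0.1736, 0.9848, 0.0000] o=[-0.6894, 0.1216, 0.1400] → [-0.0429, 0.0076, 0.2063, 0.1736, 0.9848, 0.0000]
J3: z=[0.3368, -0.0594, -0.9397] o=[-0.8715, 0.2248, 0.0682] → [0.0035, -0.0018, 0.0014, 0.3368, -0.0594, -0.9397]
J4: z=[0.8342, -0.4440, 0.3271] o=[-0.9177, -0.0196, -0.1458] → [-0.1892, -0.1896, 0.2253, 0.8342, -0.4440, 0.3271]
V = J·q̇ = [0.0659, 0.4577, 0.2140, 0.3916, 0.8392, -0.9117]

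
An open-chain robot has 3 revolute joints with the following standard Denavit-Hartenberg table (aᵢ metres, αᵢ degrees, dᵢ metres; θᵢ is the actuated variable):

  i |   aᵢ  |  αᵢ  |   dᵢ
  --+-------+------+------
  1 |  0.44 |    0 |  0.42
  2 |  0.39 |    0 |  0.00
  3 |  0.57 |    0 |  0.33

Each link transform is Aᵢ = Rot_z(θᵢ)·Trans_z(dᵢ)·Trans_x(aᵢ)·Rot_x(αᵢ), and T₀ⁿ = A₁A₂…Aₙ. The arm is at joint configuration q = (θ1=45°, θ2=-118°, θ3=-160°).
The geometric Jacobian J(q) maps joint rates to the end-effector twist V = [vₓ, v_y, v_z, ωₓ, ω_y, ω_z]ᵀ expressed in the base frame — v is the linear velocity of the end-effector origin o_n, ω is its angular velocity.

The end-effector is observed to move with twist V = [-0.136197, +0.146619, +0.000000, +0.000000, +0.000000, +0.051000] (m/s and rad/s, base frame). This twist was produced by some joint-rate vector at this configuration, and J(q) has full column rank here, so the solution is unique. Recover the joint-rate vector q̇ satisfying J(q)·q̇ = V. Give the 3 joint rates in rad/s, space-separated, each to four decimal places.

0.4890 -0.3840 -0.0540

o_n = [0.0821, 0.3934, 0.7500]
J₁: ẑ×o_n = [-0.3934, 0.0821, 0.0000], ω = ẑ
J2: z=[0.0000, 0.0000, 1.0000] o=[0.3111, 0.3111, 0.4200] → [-0.0823, -0.2290, 0.0000, 0.0000, 0.0000, 1.0000]
J3: z=[0.0000, 0.0000, 1.0000] o=[0.4252, -0.0618, 0.4200] → [-0.4552, -0.3430, 0.0000, 0.0000, 0.0000, 1.0000]
q̇ = J⁺·V = [0.4890, -0.3840, -0.0540]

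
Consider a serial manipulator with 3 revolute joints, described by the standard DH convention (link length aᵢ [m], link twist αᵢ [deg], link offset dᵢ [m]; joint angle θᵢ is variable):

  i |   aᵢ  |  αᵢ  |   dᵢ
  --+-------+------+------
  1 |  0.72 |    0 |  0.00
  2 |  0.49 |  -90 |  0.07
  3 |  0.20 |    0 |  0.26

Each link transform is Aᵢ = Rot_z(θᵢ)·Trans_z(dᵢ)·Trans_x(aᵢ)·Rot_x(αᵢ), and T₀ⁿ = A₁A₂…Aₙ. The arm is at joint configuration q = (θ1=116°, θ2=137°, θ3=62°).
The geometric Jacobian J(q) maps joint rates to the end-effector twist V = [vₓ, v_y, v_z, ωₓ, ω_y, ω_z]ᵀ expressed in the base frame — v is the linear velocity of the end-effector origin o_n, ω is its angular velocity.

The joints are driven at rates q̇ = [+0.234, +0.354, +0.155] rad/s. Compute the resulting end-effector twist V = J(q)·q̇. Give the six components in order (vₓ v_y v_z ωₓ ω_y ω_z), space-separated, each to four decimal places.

0.2296 -0.0019 -0.0146 0.1482 -0.0453 0.5880

o_n = [-0.2377, 0.0127, -0.1066]
J₁: ẑ×o_n = [-0.0127, -0.2377, 0.0000], ω = ẑ
J2: z=[0.0000, 0.0000, 1.0000] o=[-0.3156, 0.6471, 0.0000] → [0.6344, 0.0779, -0.0000, 0.0000, 0.0000, 1.0000]
J3: z=[0.9563, -0.2924, 0.0000] o=[-0.4589, 0.1785, 0.0700] → [0.0516, 0.1689, -0.0939, 0.9563, -0.2924, 0.0000]
V = J·q̇ = [0.2296, -0.0019, -0.0146, 0.1482, -0.0453, 0.5880]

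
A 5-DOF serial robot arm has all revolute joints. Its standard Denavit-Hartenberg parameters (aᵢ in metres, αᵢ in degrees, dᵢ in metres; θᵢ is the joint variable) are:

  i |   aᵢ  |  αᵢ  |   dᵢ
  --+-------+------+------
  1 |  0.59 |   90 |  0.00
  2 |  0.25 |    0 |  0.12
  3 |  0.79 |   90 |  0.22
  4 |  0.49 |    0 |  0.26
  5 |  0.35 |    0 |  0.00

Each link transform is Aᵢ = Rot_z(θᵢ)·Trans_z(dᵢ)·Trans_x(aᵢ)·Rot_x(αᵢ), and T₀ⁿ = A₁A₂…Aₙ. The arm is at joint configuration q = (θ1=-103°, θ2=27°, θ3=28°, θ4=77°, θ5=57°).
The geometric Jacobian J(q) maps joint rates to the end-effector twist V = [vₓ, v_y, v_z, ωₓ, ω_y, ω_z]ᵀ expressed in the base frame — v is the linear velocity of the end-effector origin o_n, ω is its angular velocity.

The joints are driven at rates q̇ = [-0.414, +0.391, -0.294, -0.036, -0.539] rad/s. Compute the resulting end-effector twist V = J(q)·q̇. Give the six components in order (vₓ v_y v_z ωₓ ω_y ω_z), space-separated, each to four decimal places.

o_n = [-1.3573, -1.1262, 0.5026]
J₁: ẑ×o_n = [1.1262, -1.3573, 0.0000], ω = ẑ
J2: z=[-0.9744, 0.2250, 0.0000] o=[-0.1327, -0.5749, 0.0000] → [0.1131, 0.4897, 0.8126, -0.9744, 0.2250, 0.0000]
J3: z=[-0.9744, 0.2250, 0.0000] o=[-0.2998, -0.7649, 0.1135] → [0.0875, 0.3792, 0.5899, -0.9744, 0.2250, 0.0000]
J4: z=[-0.1843, -0.7982, -0.5736] o=[-0.6160, -1.1569, 0.7606] → [0.2236, 0.3776, -0.5973, -0.1843, -0.7982, -0.5736]
J5: z=[-0.1843, -0.7982, -0.5736] o=[-1.1434, -1.3187, 0.7018] → [0.2694, 0.0860, -0.2062, -0.1843, -0.7982, -0.5736]
V = J·q̇ = [-0.6010, 0.5820, 0.2770, 0.0114, 0.4808, -0.0842]

-0.6010 0.5820 0.2770 0.0114 0.4808 -0.0842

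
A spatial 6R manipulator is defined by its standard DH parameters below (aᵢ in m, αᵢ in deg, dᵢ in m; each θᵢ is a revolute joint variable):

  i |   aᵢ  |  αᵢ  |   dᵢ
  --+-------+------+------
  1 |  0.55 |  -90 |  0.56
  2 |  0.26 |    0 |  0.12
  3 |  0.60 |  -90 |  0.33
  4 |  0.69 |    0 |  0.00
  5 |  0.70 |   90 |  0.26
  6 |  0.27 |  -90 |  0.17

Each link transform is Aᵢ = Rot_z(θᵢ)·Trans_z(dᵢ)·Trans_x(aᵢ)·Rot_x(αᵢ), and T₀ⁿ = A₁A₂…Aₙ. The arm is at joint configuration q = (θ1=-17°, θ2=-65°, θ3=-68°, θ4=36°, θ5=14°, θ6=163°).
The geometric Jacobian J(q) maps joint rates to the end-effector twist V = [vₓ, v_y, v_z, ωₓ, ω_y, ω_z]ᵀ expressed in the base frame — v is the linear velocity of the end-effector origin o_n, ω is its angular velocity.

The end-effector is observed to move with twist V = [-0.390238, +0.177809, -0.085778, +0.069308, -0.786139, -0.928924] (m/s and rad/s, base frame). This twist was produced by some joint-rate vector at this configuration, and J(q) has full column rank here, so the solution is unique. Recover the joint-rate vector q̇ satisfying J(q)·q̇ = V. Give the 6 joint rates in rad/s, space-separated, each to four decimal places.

o_n = [-0.2114, -0.1285, 2.1768]
J₁: ẑ×o_n = [0.1285, -0.2114, 0.0000], ω = ẑ
J2: z=[0.2924, 0.9563, 0.0000] o=[0.5260, -0.1608, 0.5600] → [1.5462, -0.4727, 0.7146, 0.2924, 0.9563, 0.0000]
J3: z=[0.2924, 0.9563, 0.0000] o=[0.6661, -0.0782, 0.7956] → [1.3208, -0.4038, 0.8245, 0.2924, 0.9563, 0.0000]
J4: z=[0.6994, -0.2138, 0.6820] o=[0.3713, 0.3570, 1.2345] → [0.1297, -1.0565, -0.4642, 0.6994, -0.2138, 0.6820]
J5: z=[0.6994, -0.2138, 0.6820] o=[-0.1114, 0.0805, 1.6427] → [0.0284, -0.4418, -0.1676, 0.6994, -0.2138, 0.6820]
J6: z=[-0.3117, 0.7674, 0.5602] o=[-0.3797, -0.3982, 2.1491] → [-0.1298, 0.1029, -0.2132, -0.3117, 0.7674, 0.5602]
q̇ = J⁺·V = [-0.4970, -0.1010, -0.1960, 0.0310, -0.1090, -0.6760]

-0.4970 -0.1010 -0.1960 0.0310 -0.1090 -0.6760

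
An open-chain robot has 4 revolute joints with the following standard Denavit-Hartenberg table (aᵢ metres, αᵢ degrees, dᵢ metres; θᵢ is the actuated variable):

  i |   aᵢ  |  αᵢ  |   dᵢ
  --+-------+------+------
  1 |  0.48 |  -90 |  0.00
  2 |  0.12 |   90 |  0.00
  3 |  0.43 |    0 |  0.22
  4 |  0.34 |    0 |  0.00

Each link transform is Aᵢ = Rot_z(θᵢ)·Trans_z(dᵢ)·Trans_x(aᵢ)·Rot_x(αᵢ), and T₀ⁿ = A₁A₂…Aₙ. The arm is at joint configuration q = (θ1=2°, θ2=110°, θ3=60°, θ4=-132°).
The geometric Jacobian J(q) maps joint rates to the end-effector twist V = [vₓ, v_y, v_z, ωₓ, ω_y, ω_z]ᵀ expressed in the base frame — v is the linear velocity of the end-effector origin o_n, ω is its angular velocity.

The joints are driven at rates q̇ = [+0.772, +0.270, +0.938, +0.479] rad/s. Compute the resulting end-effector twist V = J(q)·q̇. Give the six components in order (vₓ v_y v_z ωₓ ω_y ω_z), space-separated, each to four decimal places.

-0.2336 0.7568 -0.1175 1.3213 0.3163 0.2874

o_n = [0.5342, 0.0677, -0.4888]
J₁: ẑ×o_n = [-0.0677, 0.5342, 0.0000], ω = ẑ
J2: z=[-0.0349, 0.9994, 0.0000] o=[0.4797, 0.0168, 0.0000] → [-0.4885, -0.0171, -0.0562, -0.0349, 0.9994, 0.0000]
J3: z=[0.9391, 0.0328, -0.3420] o=[0.4387, 0.0153, -0.1128] → [0.0056, 0.3205, 0.0461, 0.9391, 0.0328, -0.3420]
J4: z=[0.9391, 0.0328, -0.3420] o=[0.5588, 0.3921, -0.3900] → [-0.1142, 0.1011, -0.3039, 0.9391, 0.0328, -0.3420]
V = J·q̇ = [-0.2336, 0.7568, -0.1175, 1.3213, 0.3163, 0.2874]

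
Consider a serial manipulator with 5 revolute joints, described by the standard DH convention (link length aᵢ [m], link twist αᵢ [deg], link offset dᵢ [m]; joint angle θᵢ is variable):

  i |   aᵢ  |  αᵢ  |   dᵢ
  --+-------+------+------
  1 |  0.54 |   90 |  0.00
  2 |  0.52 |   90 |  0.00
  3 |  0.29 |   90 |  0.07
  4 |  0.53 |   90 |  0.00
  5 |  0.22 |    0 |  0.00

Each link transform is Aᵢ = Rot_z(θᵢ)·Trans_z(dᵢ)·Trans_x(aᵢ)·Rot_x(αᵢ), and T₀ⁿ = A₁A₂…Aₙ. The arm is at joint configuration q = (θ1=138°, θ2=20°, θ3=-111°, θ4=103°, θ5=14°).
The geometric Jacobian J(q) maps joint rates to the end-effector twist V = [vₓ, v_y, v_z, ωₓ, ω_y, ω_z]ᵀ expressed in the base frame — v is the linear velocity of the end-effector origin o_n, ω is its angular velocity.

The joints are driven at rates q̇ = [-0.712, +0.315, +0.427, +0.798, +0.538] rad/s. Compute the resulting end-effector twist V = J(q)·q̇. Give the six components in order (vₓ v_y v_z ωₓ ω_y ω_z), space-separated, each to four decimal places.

o_n = [-0.9648, 0.7402, -0.6007]
J₁: ẑ×o_n = [-0.7402, -0.9648, 0.0000], ω = ẑ
J2: z=[0.6691, 0.7431, 0.0000] o=[-0.4013, 0.3613, 0.0000] → [-0.4464, 0.4019, 0.6723, 0.6691, 0.7431, 0.0000]
J3: z=[-0.2542, 0.2289, -0.9397] o=[-0.7644, 0.6883, 0.1779] → [-0.1294, -0.0096, 0.0327, -0.2542, 0.2289, -0.9397]
J4: z=[0.8917, -0.3207, -0.3193] o=[-0.8908, 0.4378, 0.0765] → [0.3137, 0.6275, 0.2459, 0.8917, -0.3207, -0.3193]
J5: z=[-0.4220, -0.8441, -0.3308] o=[-0.9774, 0.6655, -0.3941] → [0.1991, -0.0913, -0.0209, -0.4220, -0.8441, -0.3308]
V = J·q̇ = [0.6886, 1.2611, 0.4108, 0.5868, -0.3782, -1.5460]

0.6886 1.2611 0.4108 0.5868 -0.3782 -1.5460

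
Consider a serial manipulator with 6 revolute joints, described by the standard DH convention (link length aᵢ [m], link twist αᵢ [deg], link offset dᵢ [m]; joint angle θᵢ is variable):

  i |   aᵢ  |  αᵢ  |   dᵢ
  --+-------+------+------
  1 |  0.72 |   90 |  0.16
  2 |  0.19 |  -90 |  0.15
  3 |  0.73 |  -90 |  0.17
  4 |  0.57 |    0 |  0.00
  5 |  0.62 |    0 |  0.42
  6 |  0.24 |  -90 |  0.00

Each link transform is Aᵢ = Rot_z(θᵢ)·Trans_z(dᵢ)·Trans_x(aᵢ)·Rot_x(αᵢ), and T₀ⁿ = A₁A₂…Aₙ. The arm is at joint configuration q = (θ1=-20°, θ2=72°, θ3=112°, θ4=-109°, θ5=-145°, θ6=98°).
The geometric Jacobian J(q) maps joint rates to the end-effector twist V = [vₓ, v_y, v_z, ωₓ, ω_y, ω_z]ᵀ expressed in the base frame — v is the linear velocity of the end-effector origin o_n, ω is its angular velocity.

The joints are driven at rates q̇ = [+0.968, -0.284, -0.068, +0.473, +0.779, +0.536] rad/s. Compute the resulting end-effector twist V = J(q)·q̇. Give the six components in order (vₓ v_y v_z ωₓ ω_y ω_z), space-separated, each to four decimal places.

o_n = [0.3575, -0.3050, -0.0195]
J₁: ẑ×o_n = [0.3050, 0.3575, -0.0000], ω = ẑ
J2: z=[-0.3420, -0.9397, 0.0000] o=[0.6766, -0.2463, 0.1600] → [0.1687, -0.0614, -0.2798, -0.3420, -0.9397, 0.0000]
J3: z=[-0.8937, 0.3253, 0.3090] o=[0.6804, -0.4073, 0.3407] → [-0.1488, -0.4218, 0.0136, -0.8937, 0.3253, 0.3090]
J4: z=[-0.3974, -0.2540, -0.8818] o=[0.6806, 0.3129, 0.1332] → [-0.5061, 0.2242, 0.1634, -0.3974, -0.2540, -0.8818]
J5: z=[-0.3974, -0.2540, -0.8818] o=[0.1603, 0.3192, 0.3658] → [-0.4525, -0.3270, 0.2981, -0.3974, -0.2540, -0.8818]
J6: z=[-0.3974, -0.2540, -0.8818] o=[0.4904, -0.1370, -0.1278] → [-0.1756, 0.1602, 0.0330, -0.3974, -0.2540, -0.8818]
V = J·q̇ = [-0.4286, 0.3294, 0.4057, -0.5526, -0.2094, -0.6297]

-0.4286 0.3294 0.4057 -0.5526 -0.2094 -0.6297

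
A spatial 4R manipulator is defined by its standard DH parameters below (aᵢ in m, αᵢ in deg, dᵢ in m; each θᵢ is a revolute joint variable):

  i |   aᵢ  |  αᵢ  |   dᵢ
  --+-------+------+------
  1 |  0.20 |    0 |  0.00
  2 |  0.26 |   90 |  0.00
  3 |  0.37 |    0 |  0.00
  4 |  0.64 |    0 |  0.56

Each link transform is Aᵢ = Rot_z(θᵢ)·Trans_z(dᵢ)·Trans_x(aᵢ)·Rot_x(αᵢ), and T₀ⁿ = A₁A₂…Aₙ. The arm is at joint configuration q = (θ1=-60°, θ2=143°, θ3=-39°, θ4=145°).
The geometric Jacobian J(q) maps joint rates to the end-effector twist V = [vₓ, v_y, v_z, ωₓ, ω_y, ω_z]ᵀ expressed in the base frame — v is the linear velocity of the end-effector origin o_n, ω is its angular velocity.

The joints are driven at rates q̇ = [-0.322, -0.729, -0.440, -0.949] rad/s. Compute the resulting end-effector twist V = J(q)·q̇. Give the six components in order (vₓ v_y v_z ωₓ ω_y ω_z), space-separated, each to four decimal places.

o_n = [0.7011, 0.1269, 0.3824]
J₁: ẑ×o_n = [-0.1269, 0.7011, 0.0000], ω = ẑ
J2: z=[0.0000, 0.0000, 1.0000] o=[0.1000, -0.1732, 0.0000] → [-0.3001, 0.6011, 0.0000, 0.0000, 0.0000, 1.0000]
J3: z=[0.9925, -0.1219, 0.0000] o=[0.1317, 0.0849, 0.0000] → [-0.0466, -0.3795, 0.1111, 0.9925, -0.1219, 0.0000]
J4: z=[0.9925, -0.1219, 0.0000] o=[0.1667, 0.3703, -0.2328] → [-0.0750, -0.6106, -0.1764, 0.9925, -0.1219, 0.0000]
V = J·q̇ = [0.3513, 0.0826, 0.1185, -1.3786, 0.1693, -1.0510]

0.3513 0.0826 0.1185 -1.3786 0.1693 -1.0510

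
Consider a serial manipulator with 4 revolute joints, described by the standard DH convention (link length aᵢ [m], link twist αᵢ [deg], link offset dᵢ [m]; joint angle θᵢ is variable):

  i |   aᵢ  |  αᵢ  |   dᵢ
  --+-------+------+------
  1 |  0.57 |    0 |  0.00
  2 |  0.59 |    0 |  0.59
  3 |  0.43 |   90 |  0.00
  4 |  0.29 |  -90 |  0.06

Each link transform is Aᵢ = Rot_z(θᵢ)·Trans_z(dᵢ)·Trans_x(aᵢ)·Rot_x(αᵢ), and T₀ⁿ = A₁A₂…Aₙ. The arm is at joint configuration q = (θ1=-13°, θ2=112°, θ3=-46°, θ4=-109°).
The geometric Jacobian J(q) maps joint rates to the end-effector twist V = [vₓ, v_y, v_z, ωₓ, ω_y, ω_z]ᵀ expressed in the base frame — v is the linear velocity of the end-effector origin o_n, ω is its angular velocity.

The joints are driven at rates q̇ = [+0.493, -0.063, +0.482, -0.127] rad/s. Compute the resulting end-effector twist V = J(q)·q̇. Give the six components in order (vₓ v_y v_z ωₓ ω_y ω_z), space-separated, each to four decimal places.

o_n = [0.7130, 0.6864, 0.3158]
J₁: ẑ×o_n = [-0.6864, 0.7130, 0.0000], ω = ẑ
J2: z=[0.0000, 0.0000, 1.0000] o=[0.5554, -0.1282, 0.0000] → [-0.8146, 0.1576, 0.0000, 0.0000, 0.0000, 1.0000]
J3: z=[0.0000, 0.0000, 1.0000] o=[0.4631, 0.4545, 0.5900] → [-0.2319, 0.2499, 0.0000, 0.0000, 0.0000, 1.0000]
J4: z=[0.7986, -0.6018, 0.0000] o=[0.7219, 0.7979, 0.5900] → [0.1650, 0.2190, -0.0944, 0.7986, -0.6018, 0.0000]
V = J·q̇ = [-0.4198, 0.4342, 0.0120, -0.1014, 0.0764, 0.9120]

-0.4198 0.4342 0.0120 -0.1014 0.0764 0.9120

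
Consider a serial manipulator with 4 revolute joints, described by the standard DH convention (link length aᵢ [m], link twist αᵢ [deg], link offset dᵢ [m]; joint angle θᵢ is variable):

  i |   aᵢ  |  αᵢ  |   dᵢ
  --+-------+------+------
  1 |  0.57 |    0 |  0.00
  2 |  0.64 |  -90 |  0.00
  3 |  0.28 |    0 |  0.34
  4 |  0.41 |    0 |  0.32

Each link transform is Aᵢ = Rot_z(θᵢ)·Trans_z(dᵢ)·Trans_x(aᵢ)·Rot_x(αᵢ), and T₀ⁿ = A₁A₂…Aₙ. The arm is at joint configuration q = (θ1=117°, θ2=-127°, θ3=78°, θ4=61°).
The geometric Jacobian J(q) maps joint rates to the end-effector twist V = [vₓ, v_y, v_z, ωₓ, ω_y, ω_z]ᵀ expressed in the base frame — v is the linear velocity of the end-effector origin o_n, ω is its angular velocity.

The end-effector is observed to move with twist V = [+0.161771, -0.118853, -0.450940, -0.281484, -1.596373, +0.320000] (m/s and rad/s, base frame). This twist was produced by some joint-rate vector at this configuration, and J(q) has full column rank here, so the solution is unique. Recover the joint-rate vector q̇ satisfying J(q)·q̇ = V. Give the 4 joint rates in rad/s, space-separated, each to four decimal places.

0.6220 -0.3020 -0.8700 -0.7510

o_n = [0.2387, 1.0903, -0.5429]
J₁: ẑ×o_n = [-1.0903, 0.2387, 0.0000], ω = ẑ
J2: z=[0.0000, 0.0000, 1.0000] o=[-0.2588, 0.5079, 0.0000] → [-0.5825, 0.4975, 0.0000, 0.0000, 0.0000, 1.0000]
J3: z=[0.1736, 0.9848, 0.0000] o=[0.3715, 0.3967, 0.0000] → [-0.5346, 0.0943, 0.2512, 0.1736, 0.9848, 0.0000]
J4: z=[0.1736, 0.9848, 0.0000] o=[0.4879, 0.7215, -0.2739] → [-0.2649, 0.0467, 0.3094, 0.1736, 0.9848, 0.0000]
q̇ = J⁺·V = [0.6220, -0.3020, -0.8700, -0.7510]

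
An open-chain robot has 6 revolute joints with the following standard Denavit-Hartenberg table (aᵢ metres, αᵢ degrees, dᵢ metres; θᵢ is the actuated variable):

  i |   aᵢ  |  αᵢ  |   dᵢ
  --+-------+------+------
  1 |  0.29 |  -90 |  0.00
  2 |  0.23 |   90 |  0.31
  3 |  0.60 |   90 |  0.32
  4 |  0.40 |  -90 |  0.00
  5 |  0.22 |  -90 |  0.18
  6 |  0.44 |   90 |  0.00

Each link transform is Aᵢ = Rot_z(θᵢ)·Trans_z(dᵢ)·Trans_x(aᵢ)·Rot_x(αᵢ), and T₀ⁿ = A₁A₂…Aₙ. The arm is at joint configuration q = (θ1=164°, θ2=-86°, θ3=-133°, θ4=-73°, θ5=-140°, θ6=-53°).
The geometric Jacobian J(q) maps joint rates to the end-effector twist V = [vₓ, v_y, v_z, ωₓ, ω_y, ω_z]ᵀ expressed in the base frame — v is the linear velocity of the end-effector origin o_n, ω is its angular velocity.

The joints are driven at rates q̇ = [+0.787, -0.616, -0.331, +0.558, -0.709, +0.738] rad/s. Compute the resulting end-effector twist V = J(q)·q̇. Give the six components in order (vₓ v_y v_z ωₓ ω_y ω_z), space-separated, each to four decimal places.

o_n = [0.2828, 0.2248, -0.7263]
J₁: ẑ×o_n = [-0.2248, 0.2828, 0.0000], ω = ẑ
J2: z=[-0.2756, -0.9613, 0.0000] o=[-0.2788, 0.0799, 0.0000] → [0.6982, -0.2002, 0.4999, -0.2756, -0.9613, 0.0000]
J3: z=[0.9589, -0.2750, 0.0698] o=[-0.3796, -0.2136, 0.2294] → [0.2322, 0.9627, 0.6026, 0.9589, -0.2750, 0.0698]
J4: z=[-0.1389, -0.6696, -0.7296] o=[0.0756, 0.1123, -0.1564] → [0.4637, -0.2303, 0.1231, -0.1389, -0.6696, -0.7296]
J5: z=[0.5169, 0.5794, -0.6302] o=[-0.2623, 0.2982, -0.2627] → [-0.3148, -0.1039, -0.3537, 0.5169, 0.5794, -0.6302]
J6: z=[-0.6494, -0.2143, -0.7296] o=[-0.0465, 0.2295, -0.4345] → [0.0591, -0.4298, 0.0736, -0.6494, -0.2143, -0.7296]
V = J·q̇ = [-0.1583, -0.3448, -0.1336, -1.0709, -0.2594, 0.2652]

-0.1583 -0.3448 -0.1336 -1.0709 -0.2594 0.2652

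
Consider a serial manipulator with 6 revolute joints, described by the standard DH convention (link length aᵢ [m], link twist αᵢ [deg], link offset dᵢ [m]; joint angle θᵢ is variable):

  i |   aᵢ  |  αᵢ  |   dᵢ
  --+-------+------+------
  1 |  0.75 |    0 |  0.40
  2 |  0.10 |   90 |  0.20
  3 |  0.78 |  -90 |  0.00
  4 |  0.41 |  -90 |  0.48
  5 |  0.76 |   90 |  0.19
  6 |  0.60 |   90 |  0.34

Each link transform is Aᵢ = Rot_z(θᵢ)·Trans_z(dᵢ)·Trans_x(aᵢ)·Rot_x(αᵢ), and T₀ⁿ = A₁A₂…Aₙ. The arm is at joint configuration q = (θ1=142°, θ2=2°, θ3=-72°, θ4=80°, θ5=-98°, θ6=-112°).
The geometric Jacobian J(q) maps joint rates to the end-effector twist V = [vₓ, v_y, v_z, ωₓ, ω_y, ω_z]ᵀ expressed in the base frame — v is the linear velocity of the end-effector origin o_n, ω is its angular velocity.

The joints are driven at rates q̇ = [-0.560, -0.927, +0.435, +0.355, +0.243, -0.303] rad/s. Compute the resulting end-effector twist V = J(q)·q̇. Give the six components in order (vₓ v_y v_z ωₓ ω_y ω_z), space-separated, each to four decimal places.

1.1480 1.8551 0.5496 -0.2016 0.2667 -1.1862

o_n = [-1.6597, 1.3183, -0.1872]
J₁: ẑ×o_n = [-1.3183, -1.6597, 0.0000], ω = ẑ
J2: z=[0.0000, 0.0000, 1.0000] o=[-0.5910, 0.4617, 0.4000] → [-0.8565, -1.0687, 0.0000, 0.0000, 0.0000, 1.0000]
J3: z=[0.5878, 0.8090, 0.0000] o=[-0.6719, 0.5205, 0.6000] → [-0.6369, 0.4627, 1.2680, 0.5878, 0.8090, 0.0000]
J4: z=[-0.7694, 0.5590, 0.3090] o=[-0.8669, 0.6622, -0.1418] → [-0.2281, -0.2799, -0.0616, -0.7694, 0.5590, 0.3090]
J5: z=[0.1441, -0.3194, 0.9366] o=[-1.4914, 0.6168, -0.0612] → [-0.6167, -0.1395, 0.0473, 0.1441, -0.3194, 0.9366]
J6: z=[0.7233, 0.6799, 0.1205] o=[-1.9772, 1.0578, 0.3668] → [-0.4081, 0.4390, -0.0275, 0.7233, 0.6799, 0.1205]
V = J·q̇ = [1.1480, 1.8551, 0.5496, -0.2016, 0.2667, -1.1862]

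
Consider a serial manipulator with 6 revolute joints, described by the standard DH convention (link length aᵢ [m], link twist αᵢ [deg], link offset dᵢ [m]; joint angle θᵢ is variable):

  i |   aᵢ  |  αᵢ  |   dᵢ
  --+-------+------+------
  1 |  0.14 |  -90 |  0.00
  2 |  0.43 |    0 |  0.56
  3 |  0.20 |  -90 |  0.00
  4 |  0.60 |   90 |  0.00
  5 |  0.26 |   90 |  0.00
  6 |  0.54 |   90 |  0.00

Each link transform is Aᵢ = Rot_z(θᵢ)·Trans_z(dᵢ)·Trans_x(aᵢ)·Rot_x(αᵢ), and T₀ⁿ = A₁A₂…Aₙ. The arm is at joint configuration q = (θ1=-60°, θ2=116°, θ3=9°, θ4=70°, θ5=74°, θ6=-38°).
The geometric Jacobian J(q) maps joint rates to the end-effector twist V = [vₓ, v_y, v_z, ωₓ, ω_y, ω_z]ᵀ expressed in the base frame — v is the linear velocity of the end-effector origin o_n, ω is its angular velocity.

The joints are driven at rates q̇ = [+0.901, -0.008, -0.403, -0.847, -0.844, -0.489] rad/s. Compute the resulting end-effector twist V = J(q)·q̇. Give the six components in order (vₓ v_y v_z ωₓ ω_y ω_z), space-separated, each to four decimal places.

-1.0277 -0.6184 -1.0180 0.3419 -1.1080 1.2739

o_n = [-0.5948, 0.4401, -0.1375]
J₁: ẑ×o_n = [-0.4401, -0.5948, 0.0000], ω = ẑ
J2: z=[0.8660, 0.5000, 0.0000] o=[0.0700, -0.1212, 0.0000] → [-0.0687, 0.1191, 0.8186, 0.8660, 0.5000, 0.0000]
J3: z=[0.8660, 0.5000, 0.0000] o=[0.4607, 0.3220, -0.3865] → [0.1245, -0.2156, 0.6301, 0.8660, 0.5000, 0.0000]
J4: z=[-0.4096, 0.7094, 0.5736] o=[0.4034, 0.4213, -0.5503] → [0.2821, -0.4035, 0.7004, -0.4096, 0.7094, 0.5736]
J5: z=[0.0267, 0.6378, -0.7698] o=[-0.1438, 0.2414, -0.7184] → [0.5235, 0.3317, 0.2930, 0.0267, 0.6378, -0.7698]
J6: z=[-0.7637, -0.4839, -0.4274] o=[-0.3115, 0.3972, -0.5951] → [-0.2031, 0.4706, -0.1699, -0.7637, -0.4839, -0.4274]
V = J·q̇ = [-1.0277, -0.6184, -1.0180, 0.3419, -1.1080, 1.2739]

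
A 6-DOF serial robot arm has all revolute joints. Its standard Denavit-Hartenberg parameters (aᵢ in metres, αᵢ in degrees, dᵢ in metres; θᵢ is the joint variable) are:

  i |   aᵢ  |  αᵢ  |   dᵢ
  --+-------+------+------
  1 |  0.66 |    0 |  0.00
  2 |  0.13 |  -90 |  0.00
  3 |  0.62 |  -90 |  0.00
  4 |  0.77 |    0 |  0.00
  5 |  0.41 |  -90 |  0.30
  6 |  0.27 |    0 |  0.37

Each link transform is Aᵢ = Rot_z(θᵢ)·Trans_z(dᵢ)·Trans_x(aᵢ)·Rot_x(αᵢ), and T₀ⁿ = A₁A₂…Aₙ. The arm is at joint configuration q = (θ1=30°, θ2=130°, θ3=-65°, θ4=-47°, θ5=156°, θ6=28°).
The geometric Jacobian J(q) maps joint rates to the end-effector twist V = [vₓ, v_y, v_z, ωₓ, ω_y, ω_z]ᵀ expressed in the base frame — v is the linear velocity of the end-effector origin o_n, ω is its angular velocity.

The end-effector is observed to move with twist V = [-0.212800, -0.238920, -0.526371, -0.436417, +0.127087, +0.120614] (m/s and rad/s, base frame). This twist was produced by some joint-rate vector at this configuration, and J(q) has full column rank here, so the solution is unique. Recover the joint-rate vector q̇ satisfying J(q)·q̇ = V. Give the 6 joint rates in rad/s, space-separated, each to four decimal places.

o_n = [0.0457, 0.4463, 0.4562]
J₁: ẑ×o_n = [-0.4463, 0.0457, 0.0000], ω = ẑ
J2: z=[0.0000, 0.0000, 1.0000] o=[0.5716, 0.3300, 0.0000] → [-0.1163, -0.5258, 0.0000, 0.0000, 0.0000, 1.0000]
J3: z=[-0.3420, -0.9397, 0.0000] o=[0.4494, 0.3745, 0.0000] → [-0.4287, 0.1560, -0.4039, -0.3420, -0.9397, 0.0000]
J4: z=[-0.8517, 0.3100, -0.4226] o=[0.2032, 0.4641, 0.5619] → [-0.0403, -0.0234, 0.0639, -0.8517, 0.3100, -0.4226]
J5: z=[-0.8517, 0.3100, -0.4226] o=[-0.1980, 0.0108, 1.0378] → [0.0038, -0.5983, -0.4465, -0.8517, 0.3100, -0.4226]
J6: z=[0.2641, -0.4426, -0.8569] o=[-0.2679, 0.4488, 0.7901] → [0.1456, -0.1806, 0.1382, 0.2641, -0.4426, -0.8569]
q̇ = J⁺·V = [0.4250, -0.3850, 0.1210, -0.5300, 0.9070, -0.2800]

0.4250 -0.3850 0.1210 -0.5300 0.9070 -0.2800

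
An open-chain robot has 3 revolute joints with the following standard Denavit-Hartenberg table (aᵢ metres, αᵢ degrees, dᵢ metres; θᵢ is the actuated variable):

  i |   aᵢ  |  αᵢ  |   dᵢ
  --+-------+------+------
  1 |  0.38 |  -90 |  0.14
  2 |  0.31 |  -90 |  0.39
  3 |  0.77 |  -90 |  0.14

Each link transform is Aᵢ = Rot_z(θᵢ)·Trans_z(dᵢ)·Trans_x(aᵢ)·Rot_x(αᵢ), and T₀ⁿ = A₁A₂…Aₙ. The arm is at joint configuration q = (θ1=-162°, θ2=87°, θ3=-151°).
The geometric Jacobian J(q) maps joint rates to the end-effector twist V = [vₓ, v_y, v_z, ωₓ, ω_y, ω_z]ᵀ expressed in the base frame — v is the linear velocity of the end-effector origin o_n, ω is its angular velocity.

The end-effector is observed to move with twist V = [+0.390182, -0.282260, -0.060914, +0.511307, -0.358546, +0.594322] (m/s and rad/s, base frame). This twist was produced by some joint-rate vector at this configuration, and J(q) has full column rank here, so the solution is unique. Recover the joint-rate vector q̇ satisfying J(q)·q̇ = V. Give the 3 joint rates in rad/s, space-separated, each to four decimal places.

0.6140 0.4990 0.3760

o_n = [0.0255, -0.7943, 0.4956]
J₁: ẑ×o_n = [0.7943, 0.0255, -0.0000], ω = ẑ
J2: z=[0.3090, -0.9511, 0.0000] o=[-0.3614, -0.1174, 0.1400] → [-0.3382, -0.1099, 0.1588, 0.3090, -0.9511, 0.0000]
J3: z=[0.9498, 0.3086, -0.0523] o=[-0.2563, -0.4934, -0.1696] → [0.1895, -0.6465, -0.3728, 0.9498, 0.3086, -0.0523]
q̇ = J⁺·V = [0.6140, 0.4990, 0.3760]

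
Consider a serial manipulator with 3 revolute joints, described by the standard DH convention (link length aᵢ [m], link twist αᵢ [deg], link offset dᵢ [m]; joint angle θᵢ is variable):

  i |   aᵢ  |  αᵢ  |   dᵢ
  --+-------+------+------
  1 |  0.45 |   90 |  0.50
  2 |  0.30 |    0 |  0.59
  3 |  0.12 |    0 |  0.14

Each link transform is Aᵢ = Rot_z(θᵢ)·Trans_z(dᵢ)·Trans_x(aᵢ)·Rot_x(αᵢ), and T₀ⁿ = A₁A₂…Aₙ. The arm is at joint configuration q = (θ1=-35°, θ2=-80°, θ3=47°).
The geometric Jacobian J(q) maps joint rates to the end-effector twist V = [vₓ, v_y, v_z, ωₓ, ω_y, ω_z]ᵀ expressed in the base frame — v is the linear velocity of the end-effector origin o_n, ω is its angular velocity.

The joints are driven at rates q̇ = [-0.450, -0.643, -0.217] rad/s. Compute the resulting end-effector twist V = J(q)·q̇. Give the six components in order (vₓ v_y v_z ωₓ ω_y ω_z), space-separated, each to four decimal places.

o_n = [0.0750, -0.9437, 0.1392]
J₁: ẑ×o_n = [0.9437, 0.0750, -0.0000], ω = ẑ
J2: z=[-0.5736, -0.8192, 0.0000] o=[0.3686, -0.2581, 0.5000] → [0.2955, -0.2069, 0.1527, -0.5736, -0.8192, 0.0000]
J3: z=[-0.5736, -0.8192, 0.0000] o=[0.0729, -0.7713, 0.2046] → [0.0535, -0.0375, 0.1006, -0.5736, -0.8192, 0.0000]
V = J·q̇ = [-0.6263, 0.1074, -0.1200, 0.4933, 0.7045, -0.4500]

-0.6263 0.1074 -0.1200 0.4933 0.7045 -0.4500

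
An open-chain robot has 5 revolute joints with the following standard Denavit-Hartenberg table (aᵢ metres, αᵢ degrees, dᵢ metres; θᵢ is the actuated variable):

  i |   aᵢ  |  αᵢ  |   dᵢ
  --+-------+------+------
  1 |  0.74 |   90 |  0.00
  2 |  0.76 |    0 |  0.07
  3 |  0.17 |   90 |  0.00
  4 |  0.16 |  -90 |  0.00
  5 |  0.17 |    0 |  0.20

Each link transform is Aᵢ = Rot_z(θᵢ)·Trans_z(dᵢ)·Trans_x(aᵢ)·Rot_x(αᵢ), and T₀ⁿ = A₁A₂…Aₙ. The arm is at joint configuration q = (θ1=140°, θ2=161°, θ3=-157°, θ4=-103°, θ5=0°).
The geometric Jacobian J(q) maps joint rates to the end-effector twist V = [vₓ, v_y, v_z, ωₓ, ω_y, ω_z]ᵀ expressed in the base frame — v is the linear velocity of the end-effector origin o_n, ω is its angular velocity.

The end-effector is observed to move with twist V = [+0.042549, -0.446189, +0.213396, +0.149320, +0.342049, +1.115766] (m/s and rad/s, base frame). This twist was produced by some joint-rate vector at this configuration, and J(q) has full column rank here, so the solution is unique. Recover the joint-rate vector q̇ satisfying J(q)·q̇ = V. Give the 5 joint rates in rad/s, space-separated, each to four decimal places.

o_n = [-0.4291, -0.0270, 0.2677]
J₁: ẑ×o_n = [0.0270, -0.4291, 0.0000], ω = ẑ
J2: z=[0.6428, 0.7660, 0.0000] o=[-0.5669, 0.4757, 0.0000] → [0.2051, -0.1721, -0.4287, 0.6428, 0.7660, 0.0000]
J3: z=[0.6428, 0.7660, 0.0000] o=[0.0286, 0.0674, 0.2474] → [0.0155, -0.0130, 0.2899, 0.6428, 0.7660, 0.0000]
J4: z=[-0.0534, 0.0448, -0.9976] o=[-0.1013, 0.1764, 0.2593] → [-0.2026, 0.3274, 0.0256, -0.0534, 0.0448, -0.9976]
J5: z=[-0.8892, 0.4525, 0.0680] o=[-0.1740, 0.0339, 0.2568] → [0.0091, -0.0076, 0.1696, -0.8892, 0.4525, 0.0680]
q̇ = J⁺·V = [0.9480, -0.1190, 0.5040, -0.1600, 0.1200]

0.9480 -0.1190 0.5040 -0.1600 0.1200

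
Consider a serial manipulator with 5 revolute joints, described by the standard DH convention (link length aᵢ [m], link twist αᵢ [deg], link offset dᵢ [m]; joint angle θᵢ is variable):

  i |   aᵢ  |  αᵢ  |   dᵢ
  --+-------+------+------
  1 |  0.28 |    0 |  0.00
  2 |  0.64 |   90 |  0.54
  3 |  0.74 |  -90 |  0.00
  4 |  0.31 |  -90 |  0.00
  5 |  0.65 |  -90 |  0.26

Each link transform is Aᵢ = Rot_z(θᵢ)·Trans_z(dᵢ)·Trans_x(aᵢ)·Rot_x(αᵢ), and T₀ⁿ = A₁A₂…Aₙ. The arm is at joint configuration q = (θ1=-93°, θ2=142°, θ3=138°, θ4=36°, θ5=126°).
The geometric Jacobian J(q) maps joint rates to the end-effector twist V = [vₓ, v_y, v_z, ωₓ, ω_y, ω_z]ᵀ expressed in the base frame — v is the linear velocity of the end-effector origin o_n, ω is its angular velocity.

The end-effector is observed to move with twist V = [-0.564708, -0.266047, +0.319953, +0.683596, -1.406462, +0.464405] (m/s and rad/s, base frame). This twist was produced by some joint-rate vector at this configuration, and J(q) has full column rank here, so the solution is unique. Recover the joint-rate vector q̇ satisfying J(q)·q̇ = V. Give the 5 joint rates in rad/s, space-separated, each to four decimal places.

o_n = [0.2514, 0.2825, 1.2847]
J₁: ẑ×o_n = [-0.2825, 0.2514, 0.0000], ω = ẑ
J2: z=[0.0000, 0.0000, 1.0000] o=[-0.0147, -0.2796, 0.0000] → [-0.5622, 0.2661, 0.0000, 0.0000, 0.0000, 1.0000]
J3: z=[0.7547, -0.6561, 0.0000] o=[0.4052, 0.2034, 0.5400] → [-0.4886, -0.5620, -0.0412, 0.7547, -0.6561, 0.0000]
J4: z=[-0.4390, -0.5050, -0.7431] o=[0.0444, -0.2116, 1.0352] → [0.2412, -0.0443, -0.1124, -0.4390, -0.5050, -0.7431]
J5: z=[-0.3240, 0.8604, -0.3933] o=[-0.2154, -0.2328, 1.2030] → [0.2730, -0.1571, -0.5686, -0.3240, 0.8604, -0.3933]
q̇ = J⁺·V = [0.8350, -0.3170, 0.8610, 0.4500, -0.7140]

0.8350 -0.3170 0.8610 0.4500 -0.7140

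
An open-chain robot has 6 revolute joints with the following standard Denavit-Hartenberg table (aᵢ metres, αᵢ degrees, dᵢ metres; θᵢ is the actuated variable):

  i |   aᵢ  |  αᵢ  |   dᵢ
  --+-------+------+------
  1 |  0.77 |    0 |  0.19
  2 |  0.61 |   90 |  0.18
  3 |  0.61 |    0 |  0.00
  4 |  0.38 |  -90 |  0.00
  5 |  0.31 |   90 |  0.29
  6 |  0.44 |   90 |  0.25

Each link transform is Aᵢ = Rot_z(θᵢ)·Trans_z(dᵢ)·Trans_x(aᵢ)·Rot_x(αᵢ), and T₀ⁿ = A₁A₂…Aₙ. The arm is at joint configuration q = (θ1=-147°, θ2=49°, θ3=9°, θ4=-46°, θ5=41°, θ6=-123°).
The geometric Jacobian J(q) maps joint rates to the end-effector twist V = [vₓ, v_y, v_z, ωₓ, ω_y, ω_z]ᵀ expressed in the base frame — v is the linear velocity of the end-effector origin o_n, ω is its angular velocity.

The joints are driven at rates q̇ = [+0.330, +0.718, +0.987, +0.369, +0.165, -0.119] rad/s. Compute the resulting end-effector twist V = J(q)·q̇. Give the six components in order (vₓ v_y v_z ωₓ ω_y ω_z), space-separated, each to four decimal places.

o_n = [-1.0154, -2.0254, 0.0430]
J₁: ẑ×o_n = [2.0254, -1.0154, 0.0000], ω = ẑ
J2: z=[0.0000, 0.0000, 1.0000] o=[-0.6458, -0.4194, 0.1900] → [1.6060, -0.3696, 0.0000, 0.0000, 0.0000, 1.0000]
J3: z=[-0.9903, 0.1392, 0.0000] o=[-0.7307, -1.0234, 0.3700] → [-0.0455, -0.3238, 1.0318, -0.9903, 0.1392, 0.0000]
J4: z=[-0.9903, 0.1392, 0.0000] o=[-0.8145, -1.6201, 0.4654] → [-0.0588, -0.4183, 0.4293, -0.9903, 0.1392, 0.0000]
J5: z=[-0.0838, -0.5960, 0.7986] o=[-0.8568, -1.9206, 0.2367] → [0.1992, -0.1429, -0.0858, -0.0838, -0.5960, 0.7986]
J6: z=[-0.8203, -0.4138, -0.3948] o=[-0.7057, -2.3068, 0.3275] → [0.2289, -0.1111, -0.3590, -0.8203, -0.4138, -0.3948]
V = J·q̇ = [1.7605, -1.0848, 1.2054, -1.2590, 0.1396, 1.2268]

1.7605 -1.0848 1.2054 -1.2590 0.1396 1.2268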